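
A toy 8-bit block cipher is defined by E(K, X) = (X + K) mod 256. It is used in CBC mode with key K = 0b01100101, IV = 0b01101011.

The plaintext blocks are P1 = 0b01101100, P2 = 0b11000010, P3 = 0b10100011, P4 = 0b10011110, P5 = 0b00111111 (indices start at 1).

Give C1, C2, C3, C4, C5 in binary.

CBC encryption: C_i = E(K, P_i ⊕ C_{i−1}), with C_{0} = IV.
C1: P1 ⊕ 0b01101011 = 0b00000111; E(K, 0b00000111) = 0b01101100.
C2: P2 ⊕ 0b01101100 = 0b10101110; E(K, 0b10101110) = 0b00010011.
C3: P3 ⊕ 0b00010011 = 0b10110000; E(K, 0b10110000) = 0b00010101.
C4: P4 ⊕ 0b00010101 = 0b10001011; E(K, 0b10001011) = 0b11110000.
C5: P5 ⊕ 0b11110000 = 0b11001111; E(K, 0b11001111) = 0b00110100.

C1 = 0b01101100, C2 = 0b00010011, C3 = 0b00010101, C4 = 0b11110000, C5 = 0b00110100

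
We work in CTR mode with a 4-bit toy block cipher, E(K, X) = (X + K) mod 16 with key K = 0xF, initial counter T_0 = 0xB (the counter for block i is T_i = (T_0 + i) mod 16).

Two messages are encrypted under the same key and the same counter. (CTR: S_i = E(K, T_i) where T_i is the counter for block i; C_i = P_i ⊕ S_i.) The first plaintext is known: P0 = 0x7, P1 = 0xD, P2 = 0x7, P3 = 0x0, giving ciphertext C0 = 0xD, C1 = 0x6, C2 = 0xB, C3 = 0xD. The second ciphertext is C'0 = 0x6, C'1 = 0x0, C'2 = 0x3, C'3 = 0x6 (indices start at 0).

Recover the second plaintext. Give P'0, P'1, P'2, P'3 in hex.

In CTR with a reused counter, both messages share the same keystream S_i, so C_i ⊕ C'_i = P_i ⊕ P'_i and thus P'_i = P_i ⊕ C_i ⊕ C'_i.
P'0: 0x7 ⊕ 0xD ⊕ 0x6 = 0xC.
P'1: 0xD ⊕ 0x6 ⊕ 0x0 = 0xB.
P'2: 0x7 ⊕ 0xB ⊕ 0x3 = 0xF.
P'3: 0x0 ⊕ 0xD ⊕ 0x6 = 0xB.

P'0 = 0xC, P'1 = 0xB, P'2 = 0xF, P'3 = 0xB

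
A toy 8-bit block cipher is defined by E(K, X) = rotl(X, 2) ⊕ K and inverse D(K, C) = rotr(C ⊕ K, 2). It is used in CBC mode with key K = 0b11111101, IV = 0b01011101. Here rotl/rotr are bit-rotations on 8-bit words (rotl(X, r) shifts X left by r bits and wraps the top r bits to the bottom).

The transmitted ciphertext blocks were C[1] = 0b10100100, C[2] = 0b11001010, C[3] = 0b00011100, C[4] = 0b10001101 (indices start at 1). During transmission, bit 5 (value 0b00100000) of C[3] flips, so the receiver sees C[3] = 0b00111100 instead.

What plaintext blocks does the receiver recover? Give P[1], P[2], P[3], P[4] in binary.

CBC decryption: P_i = D(K, C_i) ⊕ C_{i−1}, with C_{0} = IV.
Only C[3] changed, to 0b00111100. In CBC, a change in C_i garbles P_i and flips the same bit in P_{i+1}. Decrypting the received ciphertext:
P[1]: D(K, 0b10100100) = 0b01010110; 0b01010110 ⊕ 0b01011101 = 0b00001011.
P[2]: D(K, 0b11001010) = 0b11001101; 0b11001101 ⊕ 0b10100100 = 0b01101001.
P[3]: D(K, 0b00111100) = 0b01110000; 0b01110000 ⊕ 0b11001010 = 0b10111010.
P[4]: D(K, 0b10001101) = 0b00011100; 0b00011100 ⊕ 0b00111100 = 0b00100000.
Blocks that differ from the original plaintext: P[3], P[4].

P[1] = 0b00001011, P[2] = 0b01101001, P[3] = 0b10111010, P[4] = 0b00100000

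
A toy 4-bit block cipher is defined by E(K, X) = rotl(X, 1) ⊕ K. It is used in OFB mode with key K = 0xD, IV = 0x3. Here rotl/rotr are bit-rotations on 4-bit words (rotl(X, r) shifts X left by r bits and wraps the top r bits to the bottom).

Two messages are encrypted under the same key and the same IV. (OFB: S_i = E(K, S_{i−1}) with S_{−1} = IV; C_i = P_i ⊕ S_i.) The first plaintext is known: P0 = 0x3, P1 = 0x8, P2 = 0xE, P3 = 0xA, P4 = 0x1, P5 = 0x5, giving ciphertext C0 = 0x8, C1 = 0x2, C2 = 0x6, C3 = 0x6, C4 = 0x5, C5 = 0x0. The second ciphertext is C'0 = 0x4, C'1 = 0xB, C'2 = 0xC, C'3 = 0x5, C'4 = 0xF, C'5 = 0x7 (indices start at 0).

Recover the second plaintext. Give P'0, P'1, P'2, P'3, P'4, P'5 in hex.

In OFB with a reused IV, both messages share the same keystream S_i, so C_i ⊕ C'_i = P_i ⊕ P'_i and thus P'_i = P_i ⊕ C_i ⊕ C'_i.
P'0: 0x3 ⊕ 0x8 ⊕ 0x4 = 0xF.
P'1: 0x8 ⊕ 0x2 ⊕ 0xB = 0x1.
P'2: 0xE ⊕ 0x6 ⊕ 0xC = 0x4.
P'3: 0xA ⊕ 0x6 ⊕ 0x5 = 0x9.
P'4: 0x1 ⊕ 0x5 ⊕ 0xF = 0xB.
P'5: 0x5 ⊕ 0x0 ⊕ 0x7 = 0x2.

P'0 = 0xF, P'1 = 0x1, P'2 = 0x4, P'3 = 0x9, P'4 = 0xB, P'5 = 0x2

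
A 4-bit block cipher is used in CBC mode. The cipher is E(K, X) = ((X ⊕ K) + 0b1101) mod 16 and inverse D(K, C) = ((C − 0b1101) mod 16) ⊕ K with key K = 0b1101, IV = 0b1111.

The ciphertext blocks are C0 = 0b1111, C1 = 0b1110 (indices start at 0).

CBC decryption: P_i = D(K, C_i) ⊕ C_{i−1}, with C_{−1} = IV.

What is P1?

P1: D(K, 0b1110) = 0b1100; 0b1100 ⊕ 0b1111 = 0b0011.

P1 = 0b0011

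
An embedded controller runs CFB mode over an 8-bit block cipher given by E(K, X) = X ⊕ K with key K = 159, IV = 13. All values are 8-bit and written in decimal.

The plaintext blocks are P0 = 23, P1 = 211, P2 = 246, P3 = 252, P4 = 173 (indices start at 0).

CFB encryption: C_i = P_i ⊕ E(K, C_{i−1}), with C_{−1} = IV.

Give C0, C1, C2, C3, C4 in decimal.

C0: E(K, 13) = 146; 23 ⊕ 146 = 133.
C1: E(K, 133) = 26; 211 ⊕ 26 = 201.
C2: E(K, 201) = 86; 246 ⊕ 86 = 160.
C3: E(K, 160) = 63; 252 ⊕ 63 = 195.
C4: E(K, 195) = 92; 173 ⊕ 92 = 241.

C0 = 133, C1 = 201, C2 = 160, C3 = 195, C4 = 241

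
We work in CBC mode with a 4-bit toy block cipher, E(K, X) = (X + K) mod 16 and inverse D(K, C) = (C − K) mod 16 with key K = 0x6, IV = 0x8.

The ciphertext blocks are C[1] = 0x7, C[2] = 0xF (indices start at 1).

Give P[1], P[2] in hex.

P[1] = 0x9, P[2] = 0xE

CBC decryption: P_i = D(K, C_i) ⊕ C_{i−1}, with C_{0} = IV.
P[1]: D(K, 0x7) = 0x1; 0x1 ⊕ 0x8 = 0x9.
P[2]: D(K, 0xF) = 0x9; 0x9 ⊕ 0x7 = 0xE.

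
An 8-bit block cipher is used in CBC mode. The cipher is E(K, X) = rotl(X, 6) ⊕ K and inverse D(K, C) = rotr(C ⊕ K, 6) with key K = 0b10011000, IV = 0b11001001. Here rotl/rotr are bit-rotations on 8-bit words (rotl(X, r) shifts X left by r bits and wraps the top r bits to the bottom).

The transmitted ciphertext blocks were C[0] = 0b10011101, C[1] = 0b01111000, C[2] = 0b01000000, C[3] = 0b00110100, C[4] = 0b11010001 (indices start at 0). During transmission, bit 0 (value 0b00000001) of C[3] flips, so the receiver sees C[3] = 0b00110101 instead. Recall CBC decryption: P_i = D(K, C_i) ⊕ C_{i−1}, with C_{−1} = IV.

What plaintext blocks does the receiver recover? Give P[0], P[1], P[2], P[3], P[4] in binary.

P[0] = 0b11011101, P[1] = 0b00011110, P[2] = 0b00011011, P[3] = 0b11110110, P[4] = 0b00010000

Only C[3] changed, to 0b00110101. In CBC, a change in C_i garbles P_i and flips the same bit in P_{i+1}. Decrypting the received ciphertext:
P[0]: D(K, 0b10011101) = 0b00010100; 0b00010100 ⊕ 0b11001001 = 0b11011101.
P[1]: D(K, 0b01111000) = 0b10000011; 0b10000011 ⊕ 0b10011101 = 0b00011110.
P[2]: D(K, 0b01000000) = 0b01100011; 0b01100011 ⊕ 0b01111000 = 0b00011011.
P[3]: D(K, 0b00110101) = 0b10110110; 0b10110110 ⊕ 0b01000000 = 0b11110110.
P[4]: D(K, 0b11010001) = 0b00100101; 0b00100101 ⊕ 0b00110101 = 0b00010000.
Blocks that differ from the original plaintext: P[3], P[4].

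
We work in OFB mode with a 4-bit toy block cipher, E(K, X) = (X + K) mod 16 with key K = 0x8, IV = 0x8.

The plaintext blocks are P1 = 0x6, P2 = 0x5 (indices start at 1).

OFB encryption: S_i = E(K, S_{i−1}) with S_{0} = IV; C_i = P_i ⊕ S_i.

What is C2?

C1: S = E(K, 0x8) = 0x0; 0x6 ⊕ 0x0 = 0x6.
C2: S = E(K, 0x0) = 0x8; 0x5 ⊕ 0x8 = 0xD.

C2 = 0xD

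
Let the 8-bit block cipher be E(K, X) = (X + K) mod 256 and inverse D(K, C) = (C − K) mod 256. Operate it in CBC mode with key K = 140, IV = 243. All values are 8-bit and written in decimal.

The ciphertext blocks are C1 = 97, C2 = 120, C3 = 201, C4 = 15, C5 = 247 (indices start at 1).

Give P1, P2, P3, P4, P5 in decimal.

P1 = 38, P2 = 141, P3 = 69, P4 = 74, P5 = 100

CBC decryption: P_i = D(K, C_i) ⊕ C_{i−1}, with C_{0} = IV.
P1: D(K, 97) = 213; 213 ⊕ 243 = 38.
P2: D(K, 120) = 236; 236 ⊕ 97 = 141.
P3: D(K, 201) = 61; 61 ⊕ 120 = 69.
P4: D(K, 15) = 131; 131 ⊕ 201 = 74.
P5: D(K, 247) = 107; 107 ⊕ 15 = 100.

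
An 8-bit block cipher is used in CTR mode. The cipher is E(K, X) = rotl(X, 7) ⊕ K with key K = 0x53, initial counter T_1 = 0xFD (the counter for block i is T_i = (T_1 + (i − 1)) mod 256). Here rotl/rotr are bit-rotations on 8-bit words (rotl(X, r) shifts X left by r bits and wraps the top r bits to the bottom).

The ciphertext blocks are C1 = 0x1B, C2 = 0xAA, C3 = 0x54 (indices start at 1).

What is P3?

CTR decryption: S_i = E(K, T_i) where T_i is the counter for block i; P_i = C_i ⊕ S_i.
P3: T = 0xFF, S = E(K, T) = 0xAC; 0x54 ⊕ 0xAC = 0xF8.

P3 = 0xF8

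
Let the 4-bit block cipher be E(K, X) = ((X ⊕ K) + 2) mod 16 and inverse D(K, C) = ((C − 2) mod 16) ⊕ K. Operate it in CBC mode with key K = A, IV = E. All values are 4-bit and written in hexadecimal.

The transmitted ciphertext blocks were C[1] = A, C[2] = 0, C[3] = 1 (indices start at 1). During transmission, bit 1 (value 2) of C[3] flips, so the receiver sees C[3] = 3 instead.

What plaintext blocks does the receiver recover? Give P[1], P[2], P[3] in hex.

CBC decryption: P_i = D(K, C_i) ⊕ C_{i−1}, with C_{0} = IV.
Only C[3] changed, to 3. In CBC, a change in C_i garbles P_i and flips the same bit in P_{i+1}. Decrypting the received ciphertext:
P[1]: D(K, A) = 2; 2 ⊕ E = C.
P[2]: D(K, 0) = 4; 4 ⊕ A = E.
P[3]: D(K, 3) = B; B ⊕ 0 = B.
Blocks that differ from the original plaintext: P[3].

P[1] = C, P[2] = E, P[3] = B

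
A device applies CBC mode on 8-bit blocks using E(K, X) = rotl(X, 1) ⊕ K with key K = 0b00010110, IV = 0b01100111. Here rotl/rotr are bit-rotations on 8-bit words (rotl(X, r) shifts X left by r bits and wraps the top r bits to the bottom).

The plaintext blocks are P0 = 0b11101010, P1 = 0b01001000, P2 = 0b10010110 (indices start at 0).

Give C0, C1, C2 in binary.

CBC encryption: C_i = E(K, P_i ⊕ C_{i−1}), with C_{−1} = IV.
C0: P0 ⊕ 0b01100111 = 0b10001101; E(K, 0b10001101) = 0b00001101.
C1: P1 ⊕ 0b00001101 = 0b01000101; E(K, 0b01000101) = 0b10011100.
C2: P2 ⊕ 0b10011100 = 0b00001010; E(K, 0b00001010) = 0b00000010.

C0 = 0b00001101, C1 = 0b10011100, C2 = 0b00000010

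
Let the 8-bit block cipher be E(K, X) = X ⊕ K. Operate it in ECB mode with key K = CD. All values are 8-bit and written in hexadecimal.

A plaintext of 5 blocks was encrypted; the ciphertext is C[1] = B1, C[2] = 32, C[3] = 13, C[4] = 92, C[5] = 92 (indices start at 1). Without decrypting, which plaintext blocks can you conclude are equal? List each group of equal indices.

P[4] = P[5]

ECB encrypts each block independently with the same key, so equal ciphertext blocks imply equal plaintext blocks.
C[4] = C[5] = 92, so P[4] = P[5].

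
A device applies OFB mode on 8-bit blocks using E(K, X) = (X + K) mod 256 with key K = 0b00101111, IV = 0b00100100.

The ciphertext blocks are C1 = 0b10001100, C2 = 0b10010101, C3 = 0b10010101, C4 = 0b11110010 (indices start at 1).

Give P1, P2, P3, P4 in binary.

P1 = 0b11011111, P2 = 0b00010111, P3 = 0b00100100, P4 = 0b00010010

OFB decryption: S_i = E(K, S_{i−1}) with S_{0} = IV; P_i = C_i ⊕ S_i.
P1: S = E(K, 0b00100100) = 0b01010011; 0b10001100 ⊕ 0b01010011 = 0b11011111.
P2: S = E(K, 0b01010011) = 0b10000010; 0b10010101 ⊕ 0b10000010 = 0b00010111.
P3: S = E(K, 0b10000010) = 0b10110001; 0b10010101 ⊕ 0b10110001 = 0b00100100.
P4: S = E(K, 0b10110001) = 0b11100000; 0b11110010 ⊕ 0b11100000 = 0b00010010.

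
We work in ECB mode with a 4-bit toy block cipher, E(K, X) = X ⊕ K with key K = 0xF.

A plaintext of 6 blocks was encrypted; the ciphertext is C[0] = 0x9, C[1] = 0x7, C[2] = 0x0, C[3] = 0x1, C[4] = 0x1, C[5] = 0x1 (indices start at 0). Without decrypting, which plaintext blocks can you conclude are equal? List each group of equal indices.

P[3] = P[4] = P[5]

ECB encrypts each block independently with the same key, so equal ciphertext blocks imply equal plaintext blocks.
C[3] = C[4] = C[5] = 0x1, so P[3] = P[4] = P[5].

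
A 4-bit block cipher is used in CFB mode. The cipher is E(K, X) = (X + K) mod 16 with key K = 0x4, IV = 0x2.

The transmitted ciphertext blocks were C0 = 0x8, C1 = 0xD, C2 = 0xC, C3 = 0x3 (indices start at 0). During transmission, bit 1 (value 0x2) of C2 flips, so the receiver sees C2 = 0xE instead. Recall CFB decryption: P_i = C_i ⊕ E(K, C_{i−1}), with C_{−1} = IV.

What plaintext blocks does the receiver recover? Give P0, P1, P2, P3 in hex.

P0 = 0xE, P1 = 0x1, P2 = 0xF, P3 = 0x1

Only C2 changed, to 0xE. In CFB, a change in C_i flips the same bit in P_i and garbles P_{i+1}. Decrypting the received ciphertext:
P0: E(K, 0x2) = 0x6; 0x8 ⊕ 0x6 = 0xE.
P1: E(K, 0x8) = 0xC; 0xD ⊕ 0xC = 0x1.
P2: E(K, 0xD) = 0x1; 0xE ⊕ 0x1 = 0xF.
P3: E(K, 0xE) = 0x2; 0x3 ⊕ 0x2 = 0x1.
Blocks that differ from the original plaintext: P2, P3.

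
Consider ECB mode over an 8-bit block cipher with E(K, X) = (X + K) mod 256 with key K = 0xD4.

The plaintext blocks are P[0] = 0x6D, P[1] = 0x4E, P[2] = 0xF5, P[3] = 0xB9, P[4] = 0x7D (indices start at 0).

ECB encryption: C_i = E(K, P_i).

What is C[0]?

C[0]: E(K, 0x6D) = 0x41.

C[0] = 0x41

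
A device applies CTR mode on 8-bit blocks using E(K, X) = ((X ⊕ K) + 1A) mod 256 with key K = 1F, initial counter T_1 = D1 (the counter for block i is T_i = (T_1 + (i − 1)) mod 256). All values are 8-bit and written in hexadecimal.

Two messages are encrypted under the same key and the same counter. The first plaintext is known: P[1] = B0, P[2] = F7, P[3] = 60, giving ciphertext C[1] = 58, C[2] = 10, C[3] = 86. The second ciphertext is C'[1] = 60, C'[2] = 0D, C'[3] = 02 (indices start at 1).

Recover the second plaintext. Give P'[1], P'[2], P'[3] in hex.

In CTR with a reused counter, both messages share the same keystream S_i, so C_i ⊕ C'_i = P_i ⊕ P'_i and thus P'_i = P_i ⊕ C_i ⊕ C'_i.
P'[1]: B0 ⊕ 58 ⊕ 60 = 88.
P'[2]: F7 ⊕ 10 ⊕ 0D = EA.
P'[3]: 60 ⊕ 86 ⊕ 02 = E4.

P'[1] = 88, P'[2] = EA, P'[3] = E4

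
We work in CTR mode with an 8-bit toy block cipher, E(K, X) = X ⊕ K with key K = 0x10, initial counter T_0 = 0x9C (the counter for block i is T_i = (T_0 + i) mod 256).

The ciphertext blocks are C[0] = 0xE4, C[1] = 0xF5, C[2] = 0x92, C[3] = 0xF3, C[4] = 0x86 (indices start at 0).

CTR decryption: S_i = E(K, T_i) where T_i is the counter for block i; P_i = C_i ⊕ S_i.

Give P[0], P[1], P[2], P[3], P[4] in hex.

P[0]: T = 0x9C, S = E(K, T) = 0x8C; 0xE4 ⊕ 0x8C = 0x68.
P[1]: T = 0x9D, S = E(K, T) = 0x8D; 0xF5 ⊕ 0x8D = 0x78.
P[2]: T = 0x9E, S = E(K, T) = 0x8E; 0x92 ⊕ 0x8E = 0x1C.
P[3]: T = 0x9F, S = E(K, T) = 0x8F; 0xF3 ⊕ 0x8F = 0x7C.
P[4]: T = 0xA0, S = E(K, T) = 0xB0; 0x86 ⊕ 0xB0 = 0x36.

P[0] = 0x68, P[1] = 0x78, P[2] = 0x1C, P[3] = 0x7C, P[4] = 0x36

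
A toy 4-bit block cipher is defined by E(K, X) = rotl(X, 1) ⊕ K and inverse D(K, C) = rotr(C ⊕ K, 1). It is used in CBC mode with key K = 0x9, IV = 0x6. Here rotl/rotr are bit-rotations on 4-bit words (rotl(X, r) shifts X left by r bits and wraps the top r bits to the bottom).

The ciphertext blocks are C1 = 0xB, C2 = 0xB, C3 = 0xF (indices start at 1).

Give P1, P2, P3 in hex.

P1 = 0x7, P2 = 0xA, P3 = 0x8

CBC decryption: P_i = D(K, C_i) ⊕ C_{i−1}, with C_{0} = IV.
P1: D(K, 0xB) = 0x1; 0x1 ⊕ 0x6 = 0x7.
P2: D(K, 0xB) = 0x1; 0x1 ⊕ 0xB = 0xA.
P3: D(K, 0xF) = 0x3; 0x3 ⊕ 0xB = 0x8.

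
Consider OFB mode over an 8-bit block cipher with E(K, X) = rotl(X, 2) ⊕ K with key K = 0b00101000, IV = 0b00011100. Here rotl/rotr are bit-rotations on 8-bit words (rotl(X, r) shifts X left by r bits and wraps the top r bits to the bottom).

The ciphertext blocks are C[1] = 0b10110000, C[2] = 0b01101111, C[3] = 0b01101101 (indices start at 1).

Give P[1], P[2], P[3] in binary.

P[1] = 0b11101000, P[2] = 0b00100110, P[3] = 0b01100000

OFB decryption: S_i = E(K, S_{i−1}) with S_{0} = IV; P_i = C_i ⊕ S_i.
P[1]: S = E(K, 0b00011100) = 0b01011000; 0b10110000 ⊕ 0b01011000 = 0b11101000.
P[2]: S = E(K, 0b01011000) = 0b01001001; 0b01101111 ⊕ 0b01001001 = 0b00100110.
P[3]: S = E(K, 0b01001001) = 0b00001101; 0b01101101 ⊕ 0b00001101 = 0b01100000.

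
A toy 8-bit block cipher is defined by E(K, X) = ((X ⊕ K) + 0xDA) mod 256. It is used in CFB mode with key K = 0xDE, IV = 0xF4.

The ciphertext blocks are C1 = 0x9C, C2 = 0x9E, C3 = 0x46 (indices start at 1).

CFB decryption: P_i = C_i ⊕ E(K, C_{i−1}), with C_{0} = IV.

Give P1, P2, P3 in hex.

P1 = 0x98, P2 = 0x82, P3 = 0x5C

P1: E(K, 0xF4) = 0x04; 0x9C ⊕ 0x04 = 0x98.
P2: E(K, 0x9C) = 0x1C; 0x9E ⊕ 0x1C = 0x82.
P3: E(K, 0x9E) = 0x1A; 0x46 ⊕ 0x1A = 0x5C.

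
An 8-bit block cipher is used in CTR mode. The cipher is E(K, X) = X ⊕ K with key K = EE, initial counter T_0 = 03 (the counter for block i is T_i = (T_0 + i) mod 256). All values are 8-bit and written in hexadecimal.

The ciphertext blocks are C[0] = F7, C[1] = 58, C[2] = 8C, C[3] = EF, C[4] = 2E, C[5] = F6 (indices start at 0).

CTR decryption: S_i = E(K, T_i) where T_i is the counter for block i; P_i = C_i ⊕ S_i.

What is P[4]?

P[4] = C7

P[4]: T = 07, S = E(K, T) = E9; 2E ⊕ E9 = C7.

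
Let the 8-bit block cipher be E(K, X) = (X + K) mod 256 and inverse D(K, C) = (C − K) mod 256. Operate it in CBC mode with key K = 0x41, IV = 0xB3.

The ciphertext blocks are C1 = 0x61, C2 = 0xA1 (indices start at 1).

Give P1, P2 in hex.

CBC decryption: P_i = D(K, C_i) ⊕ C_{i−1}, with C_{0} = IV.
P1: D(K, 0x61) = 0x20; 0x20 ⊕ 0xB3 = 0x93.
P2: D(K, 0xA1) = 0x60; 0x60 ⊕ 0x61 = 0x01.

P1 = 0x93, P2 = 0x01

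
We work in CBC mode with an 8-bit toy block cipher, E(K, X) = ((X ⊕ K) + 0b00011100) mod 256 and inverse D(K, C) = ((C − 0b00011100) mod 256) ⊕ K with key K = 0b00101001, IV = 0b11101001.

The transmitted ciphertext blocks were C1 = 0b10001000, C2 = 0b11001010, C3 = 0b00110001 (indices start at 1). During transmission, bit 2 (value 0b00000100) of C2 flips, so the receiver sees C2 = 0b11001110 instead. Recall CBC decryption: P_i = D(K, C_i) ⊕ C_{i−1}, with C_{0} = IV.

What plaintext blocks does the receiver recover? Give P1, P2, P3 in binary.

Only C2 changed, to 0b11001110. In CBC, a change in C_i garbles P_i and flips the same bit in P_{i+1}. Decrypting the received ciphertext:
P1: D(K, 0b10001000) = 0b01000101; 0b01000101 ⊕ 0b11101001 = 0b10101100.
P2: D(K, 0b11001110) = 0b10011011; 0b10011011 ⊕ 0b10001000 = 0b00010011.
P3: D(K, 0b00110001) = 0b00111100; 0b00111100 ⊕ 0b11001110 = 0b11110010.
Blocks that differ from the original plaintext: P2, P3.

P1 = 0b10101100, P2 = 0b00010011, P3 = 0b11110010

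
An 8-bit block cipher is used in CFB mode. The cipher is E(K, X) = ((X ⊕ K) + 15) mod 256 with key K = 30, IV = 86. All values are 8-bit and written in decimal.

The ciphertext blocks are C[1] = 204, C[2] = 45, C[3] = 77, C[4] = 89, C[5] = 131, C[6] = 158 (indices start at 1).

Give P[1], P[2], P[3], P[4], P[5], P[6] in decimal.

P[1] = 155, P[2] = 204, P[3] = 15, P[4] = 59, P[5] = 213, P[6] = 50

CFB decryption: P_i = C_i ⊕ E(K, C_{i−1}), with C_{0} = IV.
P[1]: E(K, 86) = 87; 204 ⊕ 87 = 155.
P[2]: E(K, 204) = 225; 45 ⊕ 225 = 204.
P[3]: E(K, 45) = 66; 77 ⊕ 66 = 15.
P[4]: E(K, 77) = 98; 89 ⊕ 98 = 59.
P[5]: E(K, 89) = 86; 131 ⊕ 86 = 213.
P[6]: E(K, 131) = 172; 158 ⊕ 172 = 50.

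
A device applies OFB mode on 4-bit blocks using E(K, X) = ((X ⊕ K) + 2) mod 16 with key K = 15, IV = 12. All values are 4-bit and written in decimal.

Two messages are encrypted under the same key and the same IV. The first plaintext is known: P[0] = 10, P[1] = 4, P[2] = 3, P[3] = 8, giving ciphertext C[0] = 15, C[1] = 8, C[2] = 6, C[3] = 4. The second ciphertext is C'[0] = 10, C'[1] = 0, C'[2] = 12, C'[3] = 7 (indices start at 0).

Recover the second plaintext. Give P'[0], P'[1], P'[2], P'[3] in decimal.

P'[0] = 15, P'[1] = 12, P'[2] = 9, P'[3] = 11

In OFB with a reused IV, both messages share the same keystream S_i, so C_i ⊕ C'_i = P_i ⊕ P'_i and thus P'_i = P_i ⊕ C_i ⊕ C'_i.
P'[0]: 10 ⊕ 15 ⊕ 10 = 15.
P'[1]: 4 ⊕ 8 ⊕ 0 = 12.
P'[2]: 3 ⊕ 6 ⊕ 12 = 9.
P'[3]: 8 ⊕ 4 ⊕ 7 = 11.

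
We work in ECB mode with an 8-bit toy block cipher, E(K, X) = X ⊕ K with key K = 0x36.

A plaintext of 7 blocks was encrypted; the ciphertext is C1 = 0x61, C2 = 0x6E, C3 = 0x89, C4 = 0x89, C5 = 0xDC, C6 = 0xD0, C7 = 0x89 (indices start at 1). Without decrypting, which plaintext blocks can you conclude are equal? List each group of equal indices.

ECB encrypts each block independently with the same key, so equal ciphertext blocks imply equal plaintext blocks.
C3 = C4 = C7 = 0x89, so P3 = P4 = P7.

P3 = P4 = P7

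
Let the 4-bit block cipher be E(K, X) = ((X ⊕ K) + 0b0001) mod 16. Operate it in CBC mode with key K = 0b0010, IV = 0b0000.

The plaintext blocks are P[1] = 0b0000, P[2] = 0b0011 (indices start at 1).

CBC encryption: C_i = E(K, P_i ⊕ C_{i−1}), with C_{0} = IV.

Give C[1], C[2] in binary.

C[1] = 0b0011, C[2] = 0b0011

C[1]: P[1] ⊕ 0b0000 = 0b0000; E(K, 0b0000) = 0b0011.
C[2]: P[2] ⊕ 0b0011 = 0b0000; E(K, 0b0000) = 0b0011.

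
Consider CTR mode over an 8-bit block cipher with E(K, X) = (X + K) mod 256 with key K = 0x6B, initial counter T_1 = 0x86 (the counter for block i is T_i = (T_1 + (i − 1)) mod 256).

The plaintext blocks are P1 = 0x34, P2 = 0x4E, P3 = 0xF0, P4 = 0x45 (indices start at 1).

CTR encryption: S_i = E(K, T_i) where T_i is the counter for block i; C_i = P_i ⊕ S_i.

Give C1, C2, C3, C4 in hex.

C1 = 0xC5, C2 = 0xBC, C3 = 0x03, C4 = 0xB1

C1: T = 0x86, S = E(K, T) = 0xF1; 0x34 ⊕ 0xF1 = 0xC5.
C2: T = 0x87, S = E(K, T) = 0xF2; 0x4E ⊕ 0xF2 = 0xBC.
C3: T = 0x88, S = E(K, T) = 0xF3; 0xF0 ⊕ 0xF3 = 0x03.
C4: T = 0x89, S = E(K, T) = 0xF4; 0x45 ⊕ 0xF4 = 0xB1.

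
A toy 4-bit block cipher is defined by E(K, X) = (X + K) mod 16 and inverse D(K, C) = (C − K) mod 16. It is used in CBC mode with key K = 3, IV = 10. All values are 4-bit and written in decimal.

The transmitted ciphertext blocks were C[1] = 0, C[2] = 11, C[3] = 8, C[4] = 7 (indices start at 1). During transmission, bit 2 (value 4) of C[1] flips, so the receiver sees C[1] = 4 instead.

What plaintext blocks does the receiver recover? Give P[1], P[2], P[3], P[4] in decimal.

P[1] = 11, P[2] = 12, P[3] = 14, P[4] = 12

CBC decryption: P_i = D(K, C_i) ⊕ C_{i−1}, with C_{0} = IV.
Only C[1] changed, to 4. In CBC, a change in C_i garbles P_i and flips the same bit in P_{i+1}. Decrypting the received ciphertext:
P[1]: D(K, 4) = 1; 1 ⊕ 10 = 11.
P[2]: D(K, 11) = 8; 8 ⊕ 4 = 12.
P[3]: D(K, 8) = 5; 5 ⊕ 11 = 14.
P[4]: D(K, 7) = 4; 4 ⊕ 8 = 12.
Blocks that differ from the original plaintext: P[1], P[2].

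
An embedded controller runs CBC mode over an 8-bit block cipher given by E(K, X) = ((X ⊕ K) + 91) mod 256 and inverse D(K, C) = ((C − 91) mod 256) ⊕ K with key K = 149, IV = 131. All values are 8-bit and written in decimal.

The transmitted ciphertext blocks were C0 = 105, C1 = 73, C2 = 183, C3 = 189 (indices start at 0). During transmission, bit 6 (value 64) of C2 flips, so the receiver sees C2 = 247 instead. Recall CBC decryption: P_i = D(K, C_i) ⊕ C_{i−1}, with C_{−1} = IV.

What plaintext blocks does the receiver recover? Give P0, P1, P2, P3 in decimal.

Only C2 changed, to 247. In CBC, a change in C_i garbles P_i and flips the same bit in P_{i+1}. Decrypting the received ciphertext:
P0: D(K, 105) = 155; 155 ⊕ 131 = 24.
P1: D(K, 73) = 123; 123 ⊕ 105 = 18.
P2: D(K, 247) = 9; 9 ⊕ 73 = 64.
P3: D(K, 189) = 247; 247 ⊕ 247 = 0.
Blocks that differ from the original plaintext: P2, P3.

P0 = 24, P1 = 18, P2 = 64, P3 = 0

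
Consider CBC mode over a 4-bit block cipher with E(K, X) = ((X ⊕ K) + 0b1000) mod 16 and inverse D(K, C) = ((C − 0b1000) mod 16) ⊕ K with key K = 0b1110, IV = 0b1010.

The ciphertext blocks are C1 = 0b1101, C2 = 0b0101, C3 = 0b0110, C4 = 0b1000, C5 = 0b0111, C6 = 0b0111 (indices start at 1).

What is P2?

CBC decryption: P_i = D(K, C_i) ⊕ C_{i−1}, with C_{0} = IV.
P2: D(K, 0b0101) = 0b0011; 0b0011 ⊕ 0b1101 = 0b1110.

P2 = 0b1110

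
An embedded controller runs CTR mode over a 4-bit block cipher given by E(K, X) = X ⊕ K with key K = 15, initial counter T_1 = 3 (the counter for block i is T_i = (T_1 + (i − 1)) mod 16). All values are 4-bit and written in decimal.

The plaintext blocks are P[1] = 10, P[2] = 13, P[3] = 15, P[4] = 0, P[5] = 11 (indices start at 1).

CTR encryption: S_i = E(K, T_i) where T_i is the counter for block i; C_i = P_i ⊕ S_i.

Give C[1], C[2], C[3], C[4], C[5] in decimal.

C[1] = 6, C[2] = 6, C[3] = 5, C[4] = 9, C[5] = 3

C[1]: T = 3, S = E(K, T) = 12; 10 ⊕ 12 = 6.
C[2]: T = 4, S = E(K, T) = 11; 13 ⊕ 11 = 6.
C[3]: T = 5, S = E(K, T) = 10; 15 ⊕ 10 = 5.
C[4]: T = 6, S = E(K, T) = 9; 0 ⊕ 9 = 9.
C[5]: T = 7, S = E(K, T) = 8; 11 ⊕ 8 = 3.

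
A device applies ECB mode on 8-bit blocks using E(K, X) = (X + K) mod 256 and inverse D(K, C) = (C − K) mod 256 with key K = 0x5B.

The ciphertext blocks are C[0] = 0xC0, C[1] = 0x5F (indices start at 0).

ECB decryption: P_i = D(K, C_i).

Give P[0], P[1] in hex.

P[0]: D(K, 0xC0) = 0x65.
P[1]: D(K, 0x5F) = 0x04.

P[0] = 0x65, P[1] = 0x04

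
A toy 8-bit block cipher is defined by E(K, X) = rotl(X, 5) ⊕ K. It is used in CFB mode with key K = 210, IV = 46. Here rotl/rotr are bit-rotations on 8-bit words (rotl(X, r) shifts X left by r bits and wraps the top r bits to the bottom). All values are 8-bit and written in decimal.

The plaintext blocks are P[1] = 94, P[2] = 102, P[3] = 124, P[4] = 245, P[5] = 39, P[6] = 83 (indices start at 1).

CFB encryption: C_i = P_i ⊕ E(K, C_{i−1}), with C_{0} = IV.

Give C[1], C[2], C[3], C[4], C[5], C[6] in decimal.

C[1]: E(K, 46) = 23; 94 ⊕ 23 = 73.
C[2]: E(K, 73) = 251; 102 ⊕ 251 = 157.
C[3]: E(K, 157) = 97; 124 ⊕ 97 = 29.
C[4]: E(K, 29) = 113; 245 ⊕ 113 = 132.
C[5]: E(K, 132) = 66; 39 ⊕ 66 = 101.
C[6]: E(K, 101) = 126; 83 ⊕ 126 = 45.

C[1] = 73, C[2] = 157, C[3] = 29, C[4] = 132, C[5] = 101, C[6] = 45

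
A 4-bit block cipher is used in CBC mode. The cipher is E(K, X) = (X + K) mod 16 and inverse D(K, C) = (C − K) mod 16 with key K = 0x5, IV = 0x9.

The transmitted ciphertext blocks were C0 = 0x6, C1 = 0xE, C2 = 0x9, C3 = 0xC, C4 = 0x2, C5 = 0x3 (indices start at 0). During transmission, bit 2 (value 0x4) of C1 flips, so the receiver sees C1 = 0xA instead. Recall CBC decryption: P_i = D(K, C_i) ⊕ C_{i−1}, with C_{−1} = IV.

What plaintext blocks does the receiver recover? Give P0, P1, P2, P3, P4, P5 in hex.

P0 = 0x8, P1 = 0x3, P2 = 0xE, P3 = 0xE, P4 = 0x1, P5 = 0xC

Only C1 changed, to 0xA. In CBC, a change in C_i garbles P_i and flips the same bit in P_{i+1}. Decrypting the received ciphertext:
P0: D(K, 0x6) = 0x1; 0x1 ⊕ 0x9 = 0x8.
P1: D(K, 0xA) = 0x5; 0x5 ⊕ 0x6 = 0x3.
P2: D(K, 0x9) = 0x4; 0x4 ⊕ 0xA = 0xE.
P3: D(K, 0xC) = 0x7; 0x7 ⊕ 0x9 = 0xE.
P4: D(K, 0x2) = 0xD; 0xD ⊕ 0xC = 0x1.
P5: D(K, 0x3) = 0xE; 0xE ⊕ 0x2 = 0xC.
Blocks that differ from the original plaintext: P1, P2.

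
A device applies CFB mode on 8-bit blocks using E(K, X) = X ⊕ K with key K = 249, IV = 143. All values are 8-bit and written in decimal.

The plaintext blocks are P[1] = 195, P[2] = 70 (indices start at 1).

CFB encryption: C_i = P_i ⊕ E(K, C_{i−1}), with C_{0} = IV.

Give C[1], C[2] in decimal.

C[1] = 181, C[2] = 10

C[1]: E(K, 143) = 118; 195 ⊕ 118 = 181.
C[2]: E(K, 181) = 76; 70 ⊕ 76 = 10.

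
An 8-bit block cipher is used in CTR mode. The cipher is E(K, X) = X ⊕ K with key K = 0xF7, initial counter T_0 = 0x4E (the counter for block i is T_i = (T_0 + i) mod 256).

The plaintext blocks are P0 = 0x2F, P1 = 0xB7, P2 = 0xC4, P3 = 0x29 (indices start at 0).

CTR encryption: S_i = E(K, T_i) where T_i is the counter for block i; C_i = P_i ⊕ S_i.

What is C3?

C0: T = 0x4E, S = E(K, T) = 0xB9; 0x2F ⊕ 0xB9 = 0x96.
C1: T = 0x4F, S = E(K, T) = 0xB8; 0xB7 ⊕ 0xB8 = 0x0F.
C2: T = 0x50, S = E(K, T) = 0xA7; 0xC4 ⊕ 0xA7 = 0x63.
C3: T = 0x51, S = E(K, T) = 0xA6; 0x29 ⊕ 0xA6 = 0x8F.

C3 = 0x8F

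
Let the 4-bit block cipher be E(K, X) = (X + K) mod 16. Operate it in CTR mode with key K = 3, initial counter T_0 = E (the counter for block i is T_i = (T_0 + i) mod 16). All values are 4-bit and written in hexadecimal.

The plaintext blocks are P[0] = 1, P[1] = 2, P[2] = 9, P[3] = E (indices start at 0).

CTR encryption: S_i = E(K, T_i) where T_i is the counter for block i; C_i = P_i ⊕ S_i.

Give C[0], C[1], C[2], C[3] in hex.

C[0]: T = E, S = E(K, T) = 1; 1 ⊕ 1 = 0.
C[1]: T = F, S = E(K, T) = 2; 2 ⊕ 2 = 0.
C[2]: T = 0, S = E(K, T) = 3; 9 ⊕ 3 = A.
C[3]: T = 1, S = E(K, T) = 4; E ⊕ 4 = A.

C[0] = 0, C[1] = 0, C[2] = A, C[3] = A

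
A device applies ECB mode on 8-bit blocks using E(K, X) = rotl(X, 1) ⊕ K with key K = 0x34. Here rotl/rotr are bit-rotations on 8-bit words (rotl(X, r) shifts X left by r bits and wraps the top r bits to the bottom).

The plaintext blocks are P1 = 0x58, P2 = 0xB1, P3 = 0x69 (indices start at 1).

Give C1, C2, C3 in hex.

C1 = 0x84, C2 = 0x57, C3 = 0xE6

ECB encryption: C_i = E(K, P_i).
C1: E(K, 0x58) = 0x84.
C2: E(K, 0xB1) = 0x57.
C3: E(K, 0x69) = 0xE6.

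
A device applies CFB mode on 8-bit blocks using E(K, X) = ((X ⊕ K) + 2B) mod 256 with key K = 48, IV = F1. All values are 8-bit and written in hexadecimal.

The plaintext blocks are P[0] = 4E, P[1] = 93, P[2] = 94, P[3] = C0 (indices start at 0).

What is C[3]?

C[3] = C8

CFB encryption: C_i = P_i ⊕ E(K, C_{i−1}), with C_{−1} = IV.
C[0]: E(K, F1) = E4; 4E ⊕ E4 = AA.
C[1]: E(K, AA) = 0D; 93 ⊕ 0D = 9E.
C[2]: E(K, 9E) = 01; 94 ⊕ 01 = 95.
C[3]: E(K, 95) = 08; C0 ⊕ 08 = C8.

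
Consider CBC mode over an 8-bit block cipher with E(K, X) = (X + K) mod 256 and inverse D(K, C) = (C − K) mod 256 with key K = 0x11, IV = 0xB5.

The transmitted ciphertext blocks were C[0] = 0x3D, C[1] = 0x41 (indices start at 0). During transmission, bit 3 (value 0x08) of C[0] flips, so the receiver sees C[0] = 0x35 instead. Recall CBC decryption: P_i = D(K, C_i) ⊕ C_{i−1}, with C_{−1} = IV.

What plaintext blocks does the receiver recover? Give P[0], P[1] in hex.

Only C[0] changed, to 0x35. In CBC, a change in C_i garbles P_i and flips the same bit in P_{i+1}. Decrypting the received ciphertext:
P[0]: D(K, 0x35) = 0x24; 0x24 ⊕ 0xB5 = 0x91.
P[1]: D(K, 0x41) = 0x30; 0x30 ⊕ 0x35 = 0x05.
Blocks that differ from the original plaintext: P[0], P[1].

P[0] = 0x91, P[1] = 0x05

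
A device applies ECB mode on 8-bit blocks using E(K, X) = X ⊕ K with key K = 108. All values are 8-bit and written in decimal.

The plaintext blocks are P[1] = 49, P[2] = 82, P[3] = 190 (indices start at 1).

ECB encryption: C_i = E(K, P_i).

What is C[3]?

C[3] = 210

C[3]: E(K, 190) = 210.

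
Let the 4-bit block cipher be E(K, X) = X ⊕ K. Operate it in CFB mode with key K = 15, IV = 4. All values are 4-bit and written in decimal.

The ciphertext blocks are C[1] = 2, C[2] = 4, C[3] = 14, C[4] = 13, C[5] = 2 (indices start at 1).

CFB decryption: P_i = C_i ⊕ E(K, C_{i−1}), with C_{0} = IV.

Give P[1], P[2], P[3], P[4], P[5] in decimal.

P[1]: E(K, 4) = 11; 2 ⊕ 11 = 9.
P[2]: E(K, 2) = 13; 4 ⊕ 13 = 9.
P[3]: E(K, 4) = 11; 14 ⊕ 11 = 5.
P[4]: E(K, 14) = 1; 13 ⊕ 1 = 12.
P[5]: E(K, 13) = 2; 2 ⊕ 2 = 0.

P[1] = 9, P[2] = 9, P[3] = 5, P[4] = 12, P[5] = 0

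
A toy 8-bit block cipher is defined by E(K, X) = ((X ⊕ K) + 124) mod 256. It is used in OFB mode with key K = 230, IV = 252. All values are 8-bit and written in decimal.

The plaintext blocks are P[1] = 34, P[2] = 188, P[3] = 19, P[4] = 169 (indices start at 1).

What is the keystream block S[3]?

134

OFB encryption: S_i = E(K, S_{i−1}) with S_{0} = IV; C_i = P_i ⊕ S_i.
C[1]: S = E(K, 252) = 150; 34 ⊕ 150 = 180.
C[2]: S = E(K, 150) = 236; 188 ⊕ 236 = 80.
C[3]: S = E(K, 236) = 134; 19 ⊕ 134 = 149.
So S[3] = 134.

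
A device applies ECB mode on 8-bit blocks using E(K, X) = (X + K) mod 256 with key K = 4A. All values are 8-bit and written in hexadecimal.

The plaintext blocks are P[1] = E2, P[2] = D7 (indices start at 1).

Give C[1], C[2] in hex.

ECB encryption: C_i = E(K, P_i).
C[1]: E(K, E2) = 2C.
C[2]: E(K, D7) = 21.

C[1] = 2C, C[2] = 21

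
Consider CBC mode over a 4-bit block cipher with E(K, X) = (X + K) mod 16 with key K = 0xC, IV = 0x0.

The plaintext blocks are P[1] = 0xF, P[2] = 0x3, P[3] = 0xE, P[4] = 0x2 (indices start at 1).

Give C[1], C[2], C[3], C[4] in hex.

CBC encryption: C_i = E(K, P_i ⊕ C_{i−1}), with C_{0} = IV.
C[1]: P[1] ⊕ 0x0 = 0xF; E(K, 0xF) = 0xB.
C[2]: P[2] ⊕ 0xB = 0x8; E(K, 0x8) = 0x4.
C[3]: P[3] ⊕ 0x4 = 0xA; E(K, 0xA) = 0x6.
C[4]: P[4] ⊕ 0x6 = 0x4; E(K, 0x4) = 0x0.

C[1] = 0xB, C[2] = 0x4, C[3] = 0x6, C[4] = 0x0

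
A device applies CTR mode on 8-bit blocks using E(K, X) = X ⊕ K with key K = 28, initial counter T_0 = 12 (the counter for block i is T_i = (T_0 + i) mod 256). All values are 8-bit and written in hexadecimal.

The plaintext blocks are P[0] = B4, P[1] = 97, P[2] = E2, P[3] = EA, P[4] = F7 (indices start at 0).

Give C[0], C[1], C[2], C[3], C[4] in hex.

C[0] = 8E, C[1] = AC, C[2] = DE, C[3] = D7, C[4] = C9

CTR encryption: S_i = E(K, T_i) where T_i is the counter for block i; C_i = P_i ⊕ S_i.
C[0]: T = 12, S = E(K, T) = 3A; B4 ⊕ 3A = 8E.
C[1]: T = 13, S = E(K, T) = 3B; 97 ⊕ 3B = AC.
C[2]: T = 14, S = E(K, T) = 3C; E2 ⊕ 3C = DE.
C[3]: T = 15, S = E(K, T) = 3D; EA ⊕ 3D = D7.
C[4]: T = 16, S = E(K, T) = 3E; F7 ⊕ 3E = C9.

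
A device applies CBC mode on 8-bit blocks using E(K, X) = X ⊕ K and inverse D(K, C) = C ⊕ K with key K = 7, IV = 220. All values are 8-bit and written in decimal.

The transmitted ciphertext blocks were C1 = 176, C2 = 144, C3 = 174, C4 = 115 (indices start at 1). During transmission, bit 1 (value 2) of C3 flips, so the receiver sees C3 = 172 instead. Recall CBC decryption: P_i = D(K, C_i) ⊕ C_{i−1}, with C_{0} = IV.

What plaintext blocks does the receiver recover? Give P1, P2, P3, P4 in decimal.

Only C3 changed, to 172. In CBC, a change in C_i garbles P_i and flips the same bit in P_{i+1}. Decrypting the received ciphertext:
P1: D(K, 176) = 183; 183 ⊕ 220 = 107.
P2: D(K, 144) = 151; 151 ⊕ 176 = 39.
P3: D(K, 172) = 171; 171 ⊕ 144 = 59.
P4: D(K, 115) = 116; 116 ⊕ 172 = 216.
Blocks that differ from the original plaintext: P3, P4.

P1 = 107, P2 = 39, P3 = 59, P4 = 216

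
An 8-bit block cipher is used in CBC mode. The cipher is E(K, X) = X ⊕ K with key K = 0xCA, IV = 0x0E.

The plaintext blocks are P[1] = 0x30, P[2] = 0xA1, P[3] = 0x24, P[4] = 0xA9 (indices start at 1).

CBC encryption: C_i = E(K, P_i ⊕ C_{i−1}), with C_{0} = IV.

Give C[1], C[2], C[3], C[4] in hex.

C[1] = 0xF4, C[2] = 0x9F, C[3] = 0x71, C[4] = 0x12

C[1]: P[1] ⊕ 0x0E = 0x3E; E(K, 0x3E) = 0xF4.
C[2]: P[2] ⊕ 0xF4 = 0x55; E(K, 0x55) = 0x9F.
C[3]: P[3] ⊕ 0x9F = 0xBB; E(K, 0xBB) = 0x71.
C[4]: P[4] ⊕ 0x71 = 0xD8; E(K, 0xD8) = 0x12.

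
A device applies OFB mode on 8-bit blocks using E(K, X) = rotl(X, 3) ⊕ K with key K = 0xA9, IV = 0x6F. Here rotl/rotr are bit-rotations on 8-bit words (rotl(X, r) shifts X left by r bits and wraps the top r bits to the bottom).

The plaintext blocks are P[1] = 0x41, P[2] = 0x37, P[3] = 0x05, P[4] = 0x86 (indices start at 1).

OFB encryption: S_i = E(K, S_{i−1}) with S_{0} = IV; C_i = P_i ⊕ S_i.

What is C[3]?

C[1]: S = E(K, 0x6F) = 0xD2; 0x41 ⊕ 0xD2 = 0x93.
C[2]: S = E(K, 0xD2) = 0x3F; 0x37 ⊕ 0x3F = 0x08.
C[3]: S = E(K, 0x3F) = 0x50; 0x05 ⊕ 0x50 = 0x55.

C[3] = 0x55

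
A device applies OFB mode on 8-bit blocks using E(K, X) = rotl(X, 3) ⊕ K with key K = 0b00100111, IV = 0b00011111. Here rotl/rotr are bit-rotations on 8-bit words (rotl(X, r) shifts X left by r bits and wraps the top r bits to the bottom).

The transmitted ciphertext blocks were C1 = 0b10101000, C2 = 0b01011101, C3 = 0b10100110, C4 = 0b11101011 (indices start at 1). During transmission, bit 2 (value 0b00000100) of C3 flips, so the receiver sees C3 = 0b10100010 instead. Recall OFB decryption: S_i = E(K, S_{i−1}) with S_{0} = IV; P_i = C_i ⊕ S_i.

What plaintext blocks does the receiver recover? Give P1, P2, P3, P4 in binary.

Only C3 changed, to 0b10100010. In OFB, a change in C_i flips the same bit in P_i only; the keystream is unaffected. Decrypting the received ciphertext:
P1: S = E(K, 0b00011111) = 0b11011111; 0b10101000 ⊕ 0b11011111 = 0b01110111.
P2: S = E(K, 0b11011111) = 0b11011001; 0b01011101 ⊕ 0b11011001 = 0b10000100.
P3: S = E(K, 0b11011001) = 0b11101001; 0b10100010 ⊕ 0b11101001 = 0b01001011.
P4: S = E(K, 0b11101001) = 0b01101000; 0b11101011 ⊕ 0b01101000 = 0b10000011.
Blocks that differ from the original plaintext: P3.

P1 = 0b01110111, P2 = 0b10000100, P3 = 0b01001011, P4 = 0b10000011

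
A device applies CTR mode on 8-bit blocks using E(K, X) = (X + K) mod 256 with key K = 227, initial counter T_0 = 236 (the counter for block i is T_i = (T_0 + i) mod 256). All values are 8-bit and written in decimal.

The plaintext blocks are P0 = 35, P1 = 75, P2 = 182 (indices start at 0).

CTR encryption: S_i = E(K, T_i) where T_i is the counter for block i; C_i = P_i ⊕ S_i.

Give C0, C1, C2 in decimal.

C0 = 236, C1 = 155, C2 = 103

C0: T = 236, S = E(K, T) = 207; 35 ⊕ 207 = 236.
C1: T = 237, S = E(K, T) = 208; 75 ⊕ 208 = 155.
C2: T = 238, S = E(K, T) = 209; 182 ⊕ 209 = 103.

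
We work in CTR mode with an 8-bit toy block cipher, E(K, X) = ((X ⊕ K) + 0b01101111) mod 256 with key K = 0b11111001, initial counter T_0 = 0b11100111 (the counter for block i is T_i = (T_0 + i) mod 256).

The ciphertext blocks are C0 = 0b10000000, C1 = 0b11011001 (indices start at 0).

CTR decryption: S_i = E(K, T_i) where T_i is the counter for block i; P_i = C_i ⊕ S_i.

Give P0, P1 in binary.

P0 = 0b00001101, P1 = 0b01011001

P0: T = 0b11100111, S = E(K, T) = 0b10001101; 0b10000000 ⊕ 0b10001101 = 0b00001101.
P1: T = 0b11101000, S = E(K, T) = 0b10000000; 0b11011001 ⊕ 0b10000000 = 0b01011001.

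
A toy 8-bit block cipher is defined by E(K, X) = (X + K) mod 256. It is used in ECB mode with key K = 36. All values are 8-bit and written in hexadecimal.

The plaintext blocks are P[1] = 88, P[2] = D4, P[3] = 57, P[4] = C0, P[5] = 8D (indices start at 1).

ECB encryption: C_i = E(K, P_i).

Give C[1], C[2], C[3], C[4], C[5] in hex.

C[1]: E(K, 88) = BE.
C[2]: E(K, D4) = 0A.
C[3]: E(K, 57) = 8D.
C[4]: E(K, C0) = F6.
C[5]: E(K, 8D) = C3.

C[1] = BE, C[2] = 0A, C[3] = 8D, C[4] = F6, C[5] = C3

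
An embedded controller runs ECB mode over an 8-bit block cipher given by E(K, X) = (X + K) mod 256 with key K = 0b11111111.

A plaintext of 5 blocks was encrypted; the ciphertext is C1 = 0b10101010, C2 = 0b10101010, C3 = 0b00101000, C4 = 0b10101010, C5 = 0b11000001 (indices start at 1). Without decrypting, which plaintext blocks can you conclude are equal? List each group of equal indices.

ECB encrypts each block independently with the same key, so equal ciphertext blocks imply equal plaintext blocks.
C1 = C2 = C4 = 0b10101010, so P1 = P2 = P4.

P1 = P2 = P4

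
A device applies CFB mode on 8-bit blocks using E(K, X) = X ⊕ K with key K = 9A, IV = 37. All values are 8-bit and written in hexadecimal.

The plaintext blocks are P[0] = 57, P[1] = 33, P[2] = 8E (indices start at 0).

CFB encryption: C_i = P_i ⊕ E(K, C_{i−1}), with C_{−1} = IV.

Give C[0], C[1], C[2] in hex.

C[0]: E(K, 37) = AD; 57 ⊕ AD = FA.
C[1]: E(K, FA) = 60; 33 ⊕ 60 = 53.
C[2]: E(K, 53) = C9; 8E ⊕ C9 = 47.

C[0] = FA, C[1] = 53, C[2] = 47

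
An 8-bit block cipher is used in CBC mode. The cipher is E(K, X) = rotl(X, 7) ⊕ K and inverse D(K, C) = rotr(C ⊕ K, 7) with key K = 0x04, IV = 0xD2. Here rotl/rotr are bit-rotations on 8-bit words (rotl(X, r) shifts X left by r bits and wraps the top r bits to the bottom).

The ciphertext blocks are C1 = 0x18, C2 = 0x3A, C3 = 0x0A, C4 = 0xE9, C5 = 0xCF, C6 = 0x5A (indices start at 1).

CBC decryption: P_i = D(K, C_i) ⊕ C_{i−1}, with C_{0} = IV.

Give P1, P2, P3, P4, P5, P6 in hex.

P1 = 0xEA, P2 = 0x64, P3 = 0x26, P4 = 0xD1, P5 = 0x7E, P6 = 0x73

P1: D(K, 0x18) = 0x38; 0x38 ⊕ 0xD2 = 0xEA.
P2: D(K, 0x3A) = 0x7C; 0x7C ⊕ 0x18 = 0x64.
P3: D(K, 0x0A) = 0x1C; 0x1C ⊕ 0x3A = 0x26.
P4: D(K, 0xE9) = 0xDB; 0xDB ⊕ 0x0A = 0xD1.
P5: D(K, 0xCF) = 0x97; 0x97 ⊕ 0xE9 = 0x7E.
P6: D(K, 0x5A) = 0xBC; 0xBC ⊕ 0xCF = 0x73.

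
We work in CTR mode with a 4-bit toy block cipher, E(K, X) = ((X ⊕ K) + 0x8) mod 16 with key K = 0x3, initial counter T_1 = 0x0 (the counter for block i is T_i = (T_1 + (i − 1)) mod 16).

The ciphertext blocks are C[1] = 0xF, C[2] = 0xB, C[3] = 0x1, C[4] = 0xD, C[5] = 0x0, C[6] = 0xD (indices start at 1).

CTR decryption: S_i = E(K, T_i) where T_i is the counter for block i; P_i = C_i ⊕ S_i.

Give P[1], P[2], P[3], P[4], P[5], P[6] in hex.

P[1] = 0x4, P[2] = 0x1, P[3] = 0x8, P[4] = 0x5, P[5] = 0xF, P[6] = 0x3

P[1]: T = 0x0, S = E(K, T) = 0xB; 0xF ⊕ 0xB = 0x4.
P[2]: T = 0x1, S = E(K, T) = 0xA; 0xB ⊕ 0xA = 0x1.
P[3]: T = 0x2, S = E(K, T) = 0x9; 0x1 ⊕ 0x9 = 0x8.
P[4]: T = 0x3, S = E(K, T) = 0x8; 0xD ⊕ 0x8 = 0x5.
P[5]: T = 0x4, S = E(K, T) = 0xF; 0x0 ⊕ 0xF = 0xF.
P[6]: T = 0x5, S = E(K, T) = 0xE; 0xD ⊕ 0xE = 0x3.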